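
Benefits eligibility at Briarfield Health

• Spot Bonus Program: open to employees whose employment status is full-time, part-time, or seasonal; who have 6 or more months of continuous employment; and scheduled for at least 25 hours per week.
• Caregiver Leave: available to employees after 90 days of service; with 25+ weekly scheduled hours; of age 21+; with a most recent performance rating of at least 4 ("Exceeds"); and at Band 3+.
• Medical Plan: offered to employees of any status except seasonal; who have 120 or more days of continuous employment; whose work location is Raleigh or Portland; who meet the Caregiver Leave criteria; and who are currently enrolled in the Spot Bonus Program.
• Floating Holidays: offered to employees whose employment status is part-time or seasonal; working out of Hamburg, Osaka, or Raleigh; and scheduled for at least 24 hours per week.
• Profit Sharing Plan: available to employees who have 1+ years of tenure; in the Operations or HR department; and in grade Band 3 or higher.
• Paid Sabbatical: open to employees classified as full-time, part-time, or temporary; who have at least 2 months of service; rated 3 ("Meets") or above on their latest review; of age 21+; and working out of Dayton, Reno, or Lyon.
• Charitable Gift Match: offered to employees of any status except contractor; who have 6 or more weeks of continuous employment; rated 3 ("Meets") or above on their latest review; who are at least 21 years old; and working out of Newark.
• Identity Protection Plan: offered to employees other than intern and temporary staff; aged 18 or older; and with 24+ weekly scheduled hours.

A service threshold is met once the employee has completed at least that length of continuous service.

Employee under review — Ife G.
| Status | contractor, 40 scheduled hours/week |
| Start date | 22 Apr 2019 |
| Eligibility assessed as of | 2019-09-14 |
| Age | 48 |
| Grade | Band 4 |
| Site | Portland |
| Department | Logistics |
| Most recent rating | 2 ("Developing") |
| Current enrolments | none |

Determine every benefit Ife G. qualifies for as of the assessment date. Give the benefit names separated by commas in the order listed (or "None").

Identity Protection Plan

Service from 22 Apr 2019 to 2019-09-14: 145 days.
Spot Bonus Program — status contractor ✗ (requires full-time, part-time, or seasonal) → not eligible.
Caregiver Leave — service 145 days ≥ 90 days ✓; 40 hrs/wk ≥ 25 ✓; age 48 ≥ 21 ✓; rating 2 < 4 ✗ → not eligible.
Medical Plan — status contractor ✓ (not excluded); service 145 days ≥ 120 days ✓; site Portland ✓; not eligible for Caregiver Leave ✗ → not eligible.
Floating Holidays — status contractor ✗ (requires part-time or seasonal) → not eligible.
Profit Sharing Plan — service 145 days < 1 year (≈365 days) ✗ → not eligible.
Paid Sabbatical — status contractor ✗ (requires full-time, part-time, or temporary) → not eligible.
Charitable Gift Match — status contractor ✗ (excluded) → not eligible.
Identity Protection Plan — status contractor ✓ (not excluded); age 48 ≥ 18 ✓; 40 hrs/wk ≥ 24 ✓ → eligible.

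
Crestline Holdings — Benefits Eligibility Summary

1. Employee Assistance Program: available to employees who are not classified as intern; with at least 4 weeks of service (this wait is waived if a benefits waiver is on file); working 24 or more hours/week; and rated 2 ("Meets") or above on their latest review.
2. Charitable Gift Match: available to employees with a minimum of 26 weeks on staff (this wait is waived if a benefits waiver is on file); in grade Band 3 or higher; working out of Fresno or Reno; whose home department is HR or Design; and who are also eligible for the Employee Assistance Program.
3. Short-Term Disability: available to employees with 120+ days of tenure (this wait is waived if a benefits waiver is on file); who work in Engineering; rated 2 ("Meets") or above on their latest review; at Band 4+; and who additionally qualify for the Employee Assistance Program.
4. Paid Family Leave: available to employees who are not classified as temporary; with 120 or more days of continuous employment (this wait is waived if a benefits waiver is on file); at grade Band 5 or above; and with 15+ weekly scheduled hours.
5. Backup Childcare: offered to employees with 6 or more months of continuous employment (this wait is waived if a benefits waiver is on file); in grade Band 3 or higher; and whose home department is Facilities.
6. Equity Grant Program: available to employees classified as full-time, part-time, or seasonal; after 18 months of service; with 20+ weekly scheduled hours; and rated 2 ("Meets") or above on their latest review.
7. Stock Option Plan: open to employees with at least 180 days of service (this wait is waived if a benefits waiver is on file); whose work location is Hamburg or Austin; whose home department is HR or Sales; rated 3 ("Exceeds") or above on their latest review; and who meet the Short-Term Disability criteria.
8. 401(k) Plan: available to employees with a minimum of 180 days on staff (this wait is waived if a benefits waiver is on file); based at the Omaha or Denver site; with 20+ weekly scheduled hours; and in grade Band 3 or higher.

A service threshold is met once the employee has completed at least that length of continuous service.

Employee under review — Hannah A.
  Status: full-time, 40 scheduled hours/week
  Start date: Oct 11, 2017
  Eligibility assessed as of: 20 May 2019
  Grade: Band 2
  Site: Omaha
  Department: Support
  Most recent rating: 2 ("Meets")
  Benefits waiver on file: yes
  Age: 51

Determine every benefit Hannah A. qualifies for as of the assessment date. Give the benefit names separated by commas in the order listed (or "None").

Service from Oct 11, 2017 to 20 May 2019: 586 days.
Employee Assistance Program — status full-time ✓ (not excluded); benefits waiver on file ✓; 40 hrs/wk ≥ 24 ✓; rating 2 ≥ 2 ✓ → eligible.
Charitable Gift Match — benefits waiver on file ✓; grade Band 2 < Band 3 ✗ → not eligible.
Short-Term Disability — benefits waiver on file ✓; dept Support ✗ → not eligible.
Paid Family Leave — status full-time ✓ (not excluded); benefits waiver on file ✓; grade Band 2 < Band 5 ✗ → not eligible.
Backup Childcare — benefits waiver on file ✓; grade Band 2 < Band 3 ✗ → not eligible.
Equity Grant Program — status full-time ✓; service 586 days ≥ 18 months (≈540 days) ✓; 40 hrs/wk ≥ 20 ✓; rating 2 ≥ 2 ✓ → eligible.
Stock Option Plan — benefits waiver on file ✓; site Omaha ✗ (not Hamburg or Austin) → not eligible.
401(k) Plan — benefits waiver on file ✓; site Omaha ✓; 40 hrs/wk ≥ 20 ✓; grade Band 2 < Band 3 ✗ → not eligible.

Employee Assistance Program, Equity Grant Program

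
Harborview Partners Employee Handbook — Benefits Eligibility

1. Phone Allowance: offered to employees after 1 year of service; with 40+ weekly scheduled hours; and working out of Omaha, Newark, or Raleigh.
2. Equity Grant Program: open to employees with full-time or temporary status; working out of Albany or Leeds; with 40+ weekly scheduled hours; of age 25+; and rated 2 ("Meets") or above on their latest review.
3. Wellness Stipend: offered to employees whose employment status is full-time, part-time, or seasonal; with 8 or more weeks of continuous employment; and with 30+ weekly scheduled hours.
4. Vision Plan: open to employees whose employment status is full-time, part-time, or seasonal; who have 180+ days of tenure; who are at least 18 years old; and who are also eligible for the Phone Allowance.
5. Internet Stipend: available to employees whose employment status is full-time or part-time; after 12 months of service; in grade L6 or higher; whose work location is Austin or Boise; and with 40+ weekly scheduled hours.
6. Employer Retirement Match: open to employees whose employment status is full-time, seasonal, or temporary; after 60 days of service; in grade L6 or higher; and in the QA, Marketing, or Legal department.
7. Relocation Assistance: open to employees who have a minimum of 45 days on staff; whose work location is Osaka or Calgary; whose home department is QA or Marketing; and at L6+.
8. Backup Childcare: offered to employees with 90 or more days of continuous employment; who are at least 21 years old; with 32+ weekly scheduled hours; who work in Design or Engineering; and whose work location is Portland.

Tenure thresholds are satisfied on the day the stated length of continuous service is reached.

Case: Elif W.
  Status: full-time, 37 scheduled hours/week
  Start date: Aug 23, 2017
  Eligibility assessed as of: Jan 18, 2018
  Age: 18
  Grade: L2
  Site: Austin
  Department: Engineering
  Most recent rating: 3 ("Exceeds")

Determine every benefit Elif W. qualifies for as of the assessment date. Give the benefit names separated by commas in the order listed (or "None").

Service from Aug 23, 2017 to Jan 18, 2018: 148 days.
Phone Allowance — service 148 days < 1 year (≈365 days) ✗ → not eligible.
Equity Grant Program — status full-time ✓; site Austin ✗ (not Albany or Leeds) → not eligible.
Wellness Stipend — status full-time ✓; service 148 days ≥ 8 weeks (≈56 days) ✓; 37 hrs/wk ≥ 30 ✓ → eligible.
Vision Plan — status full-time ✓; service 148 days < 180 days ✗ → not eligible.
Internet Stipend — status full-time ✓; service 148 days < 12 months (≈360 days) ✗ → not eligible.
Employer Retirement Match — status full-time ✓; service 148 days ≥ 60 days ✓; grade L2 < L6 ✗ → not eligible.
Relocation Assistance — service 148 days ≥ 45 days ✓; site Austin ✗ (not Osaka or Calgary) → not eligible.
Backup Childcare — service 148 days ≥ 90 days ✓; age 18 < 21 ✗ → not eligible.

Wellness Stipend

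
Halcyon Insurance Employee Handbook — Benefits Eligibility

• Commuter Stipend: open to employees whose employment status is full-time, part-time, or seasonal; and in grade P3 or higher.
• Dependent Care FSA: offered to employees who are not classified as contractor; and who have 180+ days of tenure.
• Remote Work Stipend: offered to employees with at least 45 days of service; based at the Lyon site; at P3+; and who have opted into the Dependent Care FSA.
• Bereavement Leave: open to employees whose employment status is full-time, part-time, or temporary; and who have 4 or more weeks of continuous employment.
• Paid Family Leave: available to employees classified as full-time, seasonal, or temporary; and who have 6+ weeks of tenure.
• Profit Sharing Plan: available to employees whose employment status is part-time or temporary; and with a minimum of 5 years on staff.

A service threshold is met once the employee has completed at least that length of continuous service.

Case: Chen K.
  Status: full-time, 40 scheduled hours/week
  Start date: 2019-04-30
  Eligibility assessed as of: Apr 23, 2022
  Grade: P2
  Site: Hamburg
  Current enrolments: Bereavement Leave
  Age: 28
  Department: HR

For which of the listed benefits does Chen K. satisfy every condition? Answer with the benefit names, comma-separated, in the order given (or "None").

Service from 2019-04-30 to Apr 23, 2022: 1089 days.
Commuter Stipend — status full-time ✓; grade P2 < P3 ✗ → not eligible.
Dependent Care FSA — status full-time ✓ (not excluded); service 1089 days ≥ 180 days ✓ → eligible.
Remote Work Stipend — service 1089 days ≥ 45 days ✓; site Hamburg ✗ (not Lyon) → not eligible.
Bereavement Leave — status full-time ✓; service 1089 days ≥ 4 weeks (≈28 days) ✓ → eligible.
Paid Family Leave — status full-time ✓; service 1089 days ≥ 6 weeks (≈42 days) ✓ → eligible.
Profit Sharing Plan — status full-time ✗ (requires part-time or temporary) → not eligible.

Dependent Care FSA, Bereavement Leave, Paid Family Leave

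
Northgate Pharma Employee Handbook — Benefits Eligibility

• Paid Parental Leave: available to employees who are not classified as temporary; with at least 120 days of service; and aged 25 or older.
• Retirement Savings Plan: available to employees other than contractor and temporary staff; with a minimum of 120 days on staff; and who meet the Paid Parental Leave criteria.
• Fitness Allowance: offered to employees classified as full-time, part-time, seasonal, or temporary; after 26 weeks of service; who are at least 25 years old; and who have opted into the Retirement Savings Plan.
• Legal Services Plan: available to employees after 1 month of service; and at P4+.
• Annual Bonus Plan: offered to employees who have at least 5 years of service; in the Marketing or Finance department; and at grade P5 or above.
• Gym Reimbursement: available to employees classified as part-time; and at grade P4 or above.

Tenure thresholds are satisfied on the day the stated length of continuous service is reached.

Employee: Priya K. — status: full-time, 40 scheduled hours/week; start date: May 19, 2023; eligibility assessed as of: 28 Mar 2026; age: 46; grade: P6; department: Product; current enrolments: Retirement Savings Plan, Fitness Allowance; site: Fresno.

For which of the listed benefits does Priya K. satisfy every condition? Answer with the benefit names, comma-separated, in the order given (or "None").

Service from May 19, 2023 to 28 Mar 2026: 1044 days.
Paid Parental Leave — status full-time ✓ (not excluded); service 1044 days ≥ 120 days ✓; age 46 ≥ 25 ✓ → eligible.
Retirement Savings Plan — status full-time ✓ (not excluded); service 1044 days ≥ 120 days ✓; eligible for Paid Parental Leave ✓ → eligible.
Fitness Allowance — status full-time ✓; service 1044 days ≥ 26 weeks (≈182 days) ✓; age 46 ≥ 25 ✓; enrolled in Retirement Savings Plan ✓ → eligible.
Legal Services Plan — service 1044 days ≥ 1 month (≈30 days) ✓; grade P6 ≥ P4 ✓ → eligible.
Annual Bonus Plan — service 1044 days < 5 years (≈1825 days) ✗ → not eligible.
Gym Reimbursement — status full-time ✗ (requires part-time) → not eligible.

Paid Parental Leave, Retirement Savings Plan, Fitness Allowance, Legal Services Plan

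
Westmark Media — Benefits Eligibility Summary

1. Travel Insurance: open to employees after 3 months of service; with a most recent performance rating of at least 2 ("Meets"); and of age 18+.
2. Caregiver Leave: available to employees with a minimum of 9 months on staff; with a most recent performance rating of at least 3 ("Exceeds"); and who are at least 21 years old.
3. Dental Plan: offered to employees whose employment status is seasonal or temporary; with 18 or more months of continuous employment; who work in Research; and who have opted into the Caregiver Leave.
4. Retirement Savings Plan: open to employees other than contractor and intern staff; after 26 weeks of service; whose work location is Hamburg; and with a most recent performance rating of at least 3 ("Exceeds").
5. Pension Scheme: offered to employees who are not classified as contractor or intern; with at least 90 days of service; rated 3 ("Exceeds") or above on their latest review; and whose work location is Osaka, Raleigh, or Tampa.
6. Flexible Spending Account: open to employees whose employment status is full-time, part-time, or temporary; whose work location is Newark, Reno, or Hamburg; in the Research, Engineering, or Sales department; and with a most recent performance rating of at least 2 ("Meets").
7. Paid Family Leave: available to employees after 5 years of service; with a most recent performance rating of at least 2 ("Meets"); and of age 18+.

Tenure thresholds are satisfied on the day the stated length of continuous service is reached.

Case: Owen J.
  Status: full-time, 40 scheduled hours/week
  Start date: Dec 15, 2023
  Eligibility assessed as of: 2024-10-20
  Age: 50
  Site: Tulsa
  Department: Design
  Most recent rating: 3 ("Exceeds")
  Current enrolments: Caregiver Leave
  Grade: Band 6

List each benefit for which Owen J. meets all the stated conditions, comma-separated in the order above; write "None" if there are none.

Travel Insurance, Caregiver Leave

Service from Dec 15, 2023 to 2024-10-20: 310 days.
Travel Insurance — service 310 days ≥ 3 months (≈90 days) ✓; rating 3 ≥ 2 ✓; age 50 ≥ 18 ✓ → eligible.
Caregiver Leave — service 310 days ≥ 9 months (≈270 days) ✓; rating 3 ≥ 3 ✓; age 50 ≥ 21 ✓ → eligible.
Dental Plan — status full-time ✗ (requires seasonal or temporary) → not eligible.
Retirement Savings Plan — status full-time ✓ (not excluded); service 310 days ≥ 26 weeks (≈182 days) ✓; site Tulsa ✗ (not Hamburg) → not eligible.
Pension Scheme — status full-time ✓ (not excluded); service 310 days ≥ 90 days ✓; rating 3 ≥ 3 ✓; site Tulsa ✗ (not Osaka, Raleigh, or Tampa) → not eligible.
Flexible Spending Account — status full-time ✓; site Tulsa ✗ (not Newark, Reno, or Hamburg) → not eligible.
Paid Family Leave — service 310 days < 5 years (≈1825 days) ✗ → not eligible.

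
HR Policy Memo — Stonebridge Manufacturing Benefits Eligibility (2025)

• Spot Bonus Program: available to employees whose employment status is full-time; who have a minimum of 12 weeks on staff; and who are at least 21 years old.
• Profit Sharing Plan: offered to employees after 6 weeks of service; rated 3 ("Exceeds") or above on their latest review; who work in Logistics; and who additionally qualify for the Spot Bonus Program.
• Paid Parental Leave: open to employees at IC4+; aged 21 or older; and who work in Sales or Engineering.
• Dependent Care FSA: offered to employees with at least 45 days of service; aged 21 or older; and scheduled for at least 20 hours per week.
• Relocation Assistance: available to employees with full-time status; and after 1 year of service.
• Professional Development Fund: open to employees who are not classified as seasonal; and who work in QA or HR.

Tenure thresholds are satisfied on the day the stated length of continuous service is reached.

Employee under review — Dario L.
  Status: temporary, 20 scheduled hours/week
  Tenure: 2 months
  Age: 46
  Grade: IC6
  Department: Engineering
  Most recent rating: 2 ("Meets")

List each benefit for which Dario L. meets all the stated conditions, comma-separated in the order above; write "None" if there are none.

Spot Bonus Program — status temporary ✗ (requires full-time) → not eligible.
Profit Sharing Plan — service 2 months ≥ 6 weeks (≈42 days) ✓; rating 2 < 3 ✗ → not eligible.
Paid Parental Leave — grade IC6 ≥ IC4 ✓; age 46 ≥ 21 ✓; dept Engineering ✓ → eligible.
Dependent Care FSA — service 2 months ≥ 45 days ✓; age 46 ≥ 21 ✓; 20 hrs/wk ≥ 20 ✓ → eligible.
Relocation Assistance — status temporary ✗ (requires full-time) → not eligible.
Professional Development Fund — status temporary ✓ (not excluded); dept Engineering ✗ → not eligible.

Paid Parental Leave, Dependent Care FSA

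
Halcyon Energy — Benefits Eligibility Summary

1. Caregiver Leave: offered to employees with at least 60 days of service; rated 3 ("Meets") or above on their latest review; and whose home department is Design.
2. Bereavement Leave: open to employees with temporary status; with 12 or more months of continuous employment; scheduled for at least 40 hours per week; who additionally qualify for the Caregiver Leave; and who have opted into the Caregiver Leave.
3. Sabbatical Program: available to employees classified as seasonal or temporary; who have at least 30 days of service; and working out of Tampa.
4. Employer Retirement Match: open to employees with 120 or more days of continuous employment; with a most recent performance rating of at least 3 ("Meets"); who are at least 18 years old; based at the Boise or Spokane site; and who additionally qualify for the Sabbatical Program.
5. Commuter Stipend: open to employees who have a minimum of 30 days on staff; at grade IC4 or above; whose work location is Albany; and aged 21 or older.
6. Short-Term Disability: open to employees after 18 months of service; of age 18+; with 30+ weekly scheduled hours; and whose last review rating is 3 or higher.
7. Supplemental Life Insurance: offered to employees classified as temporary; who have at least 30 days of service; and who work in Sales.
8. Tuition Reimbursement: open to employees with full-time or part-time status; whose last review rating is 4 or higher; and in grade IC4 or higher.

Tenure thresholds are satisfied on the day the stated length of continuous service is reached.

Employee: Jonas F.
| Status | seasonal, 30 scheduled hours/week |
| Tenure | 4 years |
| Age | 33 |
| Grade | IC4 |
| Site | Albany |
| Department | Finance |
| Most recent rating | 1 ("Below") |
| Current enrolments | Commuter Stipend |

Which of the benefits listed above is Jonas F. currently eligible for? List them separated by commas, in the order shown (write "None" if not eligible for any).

Caregiver Leave — service 4 years ≥ 60 days ✓; rating 1 < 3 ✗ → not eligible.
Bereavement Leave — status seasonal ✗ (requires temporary) → not eligible.
Sabbatical Program — status seasonal ✓; service 4 years ≥ 30 days ✓; site Albany ✗ (not Tampa) → not eligible.
Employer Retirement Match — service 4 years ≥ 120 days ✓; rating 1 < 3 ✗ → not eligible.
Commuter Stipend — service 4 years ≥ 30 days ✓; grade IC4 ≥ IC4 ✓; site Albany ✓; age 33 ≥ 21 ✓ → eligible.
Short-Term Disability — service 4 years ≥ 18 months (≈540 days) ✓; age 33 ≥ 18 ✓; 30 hrs/wk ≥ 30 ✓; rating 1 < 3 ✗ → not eligible.
Supplemental Life Insurance — status seasonal ✗ (requires temporary) → not eligible.
Tuition Reimbursement — status seasonal ✗ (requires full-time or part-time) → not eligible.

Commuter Stipend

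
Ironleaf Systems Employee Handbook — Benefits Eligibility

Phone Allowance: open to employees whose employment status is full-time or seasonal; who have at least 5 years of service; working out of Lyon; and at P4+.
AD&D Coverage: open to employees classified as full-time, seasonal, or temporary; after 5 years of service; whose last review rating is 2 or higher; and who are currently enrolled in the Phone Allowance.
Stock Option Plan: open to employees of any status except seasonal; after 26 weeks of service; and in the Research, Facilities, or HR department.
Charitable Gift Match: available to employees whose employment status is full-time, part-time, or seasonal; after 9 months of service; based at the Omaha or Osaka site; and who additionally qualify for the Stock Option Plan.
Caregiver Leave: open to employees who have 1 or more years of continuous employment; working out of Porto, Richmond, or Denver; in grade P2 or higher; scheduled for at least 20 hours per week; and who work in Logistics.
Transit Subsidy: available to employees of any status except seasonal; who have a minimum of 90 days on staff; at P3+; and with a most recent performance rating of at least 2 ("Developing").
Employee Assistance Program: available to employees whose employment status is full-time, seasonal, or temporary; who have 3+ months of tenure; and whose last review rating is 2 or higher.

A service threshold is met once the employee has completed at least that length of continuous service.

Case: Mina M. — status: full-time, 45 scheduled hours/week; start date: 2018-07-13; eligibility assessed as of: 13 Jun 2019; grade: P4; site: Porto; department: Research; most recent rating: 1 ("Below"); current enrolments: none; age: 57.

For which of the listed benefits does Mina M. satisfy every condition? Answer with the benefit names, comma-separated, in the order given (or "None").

Service from 2018-07-13 to 13 Jun 2019: 335 days.
Phone Allowance — status full-time ✓; service 335 days < 5 years (≈1825 days) ✗ → not eligible.
AD&D Coverage — status full-time ✓; service 335 days < 5 years (≈1825 days) ✗ → not eligible.
Stock Option Plan — status full-time ✓ (not excluded); service 335 days ≥ 26 weeks (≈182 days) ✓; dept Research ✓ → eligible.
Charitable Gift Match — status full-time ✓; service 335 days ≥ 9 months (≈270 days) ✓; site Porto ✗ (not Omaha or Osaka) → not eligible.
Caregiver Leave — service 335 days < 1 year (≈365 days) ✗ → not eligible.
Transit Subsidy — status full-time ✓ (not excluded); service 335 days ≥ 90 days ✓; grade P4 ≥ P3 ✓; rating 1 < 2 ✗ → not eligible.
Employee Assistance Program — status full-time ✓; service 335 days ≥ 3 months (≈90 days) ✓; rating 1 < 2 ✗ → not eligible.

Stock Option Plan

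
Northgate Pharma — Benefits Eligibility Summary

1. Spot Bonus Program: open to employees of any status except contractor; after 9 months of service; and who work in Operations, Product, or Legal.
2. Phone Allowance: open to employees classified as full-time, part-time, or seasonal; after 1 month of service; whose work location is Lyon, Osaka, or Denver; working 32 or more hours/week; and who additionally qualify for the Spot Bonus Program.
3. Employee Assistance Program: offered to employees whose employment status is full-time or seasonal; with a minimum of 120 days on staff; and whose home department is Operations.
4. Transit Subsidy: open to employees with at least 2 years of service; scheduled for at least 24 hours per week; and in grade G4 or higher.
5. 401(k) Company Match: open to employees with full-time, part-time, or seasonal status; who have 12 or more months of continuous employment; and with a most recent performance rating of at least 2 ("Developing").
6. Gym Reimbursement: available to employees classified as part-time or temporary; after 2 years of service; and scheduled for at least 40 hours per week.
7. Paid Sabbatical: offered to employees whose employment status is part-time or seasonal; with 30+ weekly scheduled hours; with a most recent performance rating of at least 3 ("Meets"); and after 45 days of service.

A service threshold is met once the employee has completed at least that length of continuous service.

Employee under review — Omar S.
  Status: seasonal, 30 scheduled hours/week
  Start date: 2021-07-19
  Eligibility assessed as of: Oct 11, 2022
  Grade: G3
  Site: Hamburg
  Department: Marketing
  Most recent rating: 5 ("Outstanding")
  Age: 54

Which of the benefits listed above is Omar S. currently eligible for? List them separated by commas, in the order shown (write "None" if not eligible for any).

Service from 2021-07-19 to Oct 11, 2022: 449 days.
Spot Bonus Program — status seasonal ✓ (not excluded); service 449 days ≥ 9 months (≈270 days) ✓; dept Marketing ✗ → not eligible.
Phone Allowance — status seasonal ✓; service 449 days ≥ 1 month (≈30 days) ✓; site Hamburg ✗ (not Lyon, Osaka, or Denver) → not eligible.
Employee Assistance Program — status seasonal ✓; service 449 days ≥ 120 days ✓; dept Marketing ✗ → not eligible.
Transit Subsidy — service 449 days < 2 years (≈730 days) ✗ → not eligible.
401(k) Company Match — status seasonal ✓; service 449 days ≥ 12 months (≈360 days) ✓; rating 5 ≥ 2 ✓ → eligible.
Gym Reimbursement — status seasonal ✗ (requires part-time or temporary) → not eligible.
Paid Sabbatical — status seasonal ✓; 30 hrs/wk ≥ 30 ✓; rating 5 ≥ 3 ✓; service 449 days ≥ 45 days ✓ → eligible.

401(k) Company Match, Paid Sabbatical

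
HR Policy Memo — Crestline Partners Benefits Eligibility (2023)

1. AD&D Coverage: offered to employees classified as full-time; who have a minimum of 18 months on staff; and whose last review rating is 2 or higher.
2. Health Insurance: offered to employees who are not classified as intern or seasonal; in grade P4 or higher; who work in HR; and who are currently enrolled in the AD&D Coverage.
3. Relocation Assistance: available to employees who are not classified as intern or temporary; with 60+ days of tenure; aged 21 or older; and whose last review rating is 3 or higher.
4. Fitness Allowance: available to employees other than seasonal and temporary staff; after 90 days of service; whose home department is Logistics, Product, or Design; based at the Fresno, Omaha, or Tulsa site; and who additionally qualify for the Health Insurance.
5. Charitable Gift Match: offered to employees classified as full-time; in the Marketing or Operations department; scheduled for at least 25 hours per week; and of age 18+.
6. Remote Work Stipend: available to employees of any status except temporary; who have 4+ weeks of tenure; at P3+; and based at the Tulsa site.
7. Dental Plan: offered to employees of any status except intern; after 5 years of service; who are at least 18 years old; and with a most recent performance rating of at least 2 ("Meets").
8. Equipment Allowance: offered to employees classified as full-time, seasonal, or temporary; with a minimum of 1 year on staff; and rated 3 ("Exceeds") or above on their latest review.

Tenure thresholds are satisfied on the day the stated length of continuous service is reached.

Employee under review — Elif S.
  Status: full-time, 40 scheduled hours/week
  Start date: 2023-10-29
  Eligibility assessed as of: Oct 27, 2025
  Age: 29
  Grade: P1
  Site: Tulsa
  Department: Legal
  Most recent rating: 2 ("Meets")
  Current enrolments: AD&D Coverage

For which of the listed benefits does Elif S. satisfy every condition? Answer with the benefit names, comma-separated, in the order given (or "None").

AD&D Coverage

Service from 2023-10-29 to Oct 27, 2025: 729 days.
AD&D Coverage — status full-time ✓; service 729 days ≥ 18 months (≈540 days) ✓; rating 2 ≥ 2 ✓ → eligible.
Health Insurance — status full-time ✓ (not excluded); grade P1 < P4 ✗ → not eligible.
Relocation Assistance — status full-time ✓ (not excluded); service 729 days ≥ 60 days ✓; age 29 ≥ 21 ✓; rating 2 < 3 ✗ → not eligible.
Fitness Allowance — status full-time ✓ (not excluded); service 729 days ≥ 90 days ✓; dept Legal ✗ → not eligible.
Charitable Gift Match — status full-time ✓; dept Legal ✗ → not eligible.
Remote Work Stipend — status full-time ✓ (not excluded); service 729 days ≥ 4 weeks (≈28 days) ✓; grade P1 < P3 ✗ → not eligible.
Dental Plan — status full-time ✓ (not excluded); service 729 days < 5 years (≈1825 days) ✗ → not eligible.
Equipment Allowance — status full-time ✓; service 729 days ≥ 1 year (≈365 days) ✓; rating 2 < 3 ✗ → not eligible.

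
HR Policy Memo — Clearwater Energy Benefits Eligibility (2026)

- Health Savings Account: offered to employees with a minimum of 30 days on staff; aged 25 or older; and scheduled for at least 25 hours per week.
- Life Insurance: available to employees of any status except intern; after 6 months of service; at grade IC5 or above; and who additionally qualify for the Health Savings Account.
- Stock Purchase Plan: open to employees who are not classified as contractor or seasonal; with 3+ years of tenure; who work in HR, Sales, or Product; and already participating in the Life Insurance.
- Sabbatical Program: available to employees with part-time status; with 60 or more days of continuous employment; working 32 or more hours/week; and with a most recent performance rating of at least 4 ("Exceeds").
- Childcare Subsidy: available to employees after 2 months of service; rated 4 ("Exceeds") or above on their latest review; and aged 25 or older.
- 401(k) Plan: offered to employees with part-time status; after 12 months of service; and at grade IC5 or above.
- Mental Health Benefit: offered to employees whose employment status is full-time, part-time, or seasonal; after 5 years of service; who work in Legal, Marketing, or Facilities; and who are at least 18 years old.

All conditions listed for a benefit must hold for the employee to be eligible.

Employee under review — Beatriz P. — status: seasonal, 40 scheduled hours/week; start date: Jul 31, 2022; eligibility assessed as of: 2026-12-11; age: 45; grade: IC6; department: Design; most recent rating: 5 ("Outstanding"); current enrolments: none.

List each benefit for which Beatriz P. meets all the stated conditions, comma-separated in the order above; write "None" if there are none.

Service from Jul 31, 2022 to 2026-12-11: 1594 days.
Health Savings Account — service 1594 days ≥ 30 days ✓; age 45 ≥ 25 ✓; 40 hrs/wk ≥ 25 ✓ → eligible.
Life Insurance — status seasonal ✓ (not excluded); service 1594 days ≥ 6 months (≈180 days) ✓; grade IC6 ≥ IC5 ✓; eligible for Health Savings Account ✓ → eligible.
Stock Purchase Plan — status seasonal ✗ (excluded) → not eligible.
Sabbatical Program — status seasonal ✗ (requires part-time) → not eligible.
Childcare Subsidy — service 1594 days ≥ 2 months (≈60 days) ✓; rating 5 ≥ 4 ✓; age 45 ≥ 25 ✓ → eligible.
401(k) Plan — status seasonal ✗ (requires part-time) → not eligible.
Mental Health Benefit — status seasonal ✓; service 1594 days < 5 years (≈1825 days) ✗ → not eligible.

Health Savings Account, Life Insurance, Childcare Subsidy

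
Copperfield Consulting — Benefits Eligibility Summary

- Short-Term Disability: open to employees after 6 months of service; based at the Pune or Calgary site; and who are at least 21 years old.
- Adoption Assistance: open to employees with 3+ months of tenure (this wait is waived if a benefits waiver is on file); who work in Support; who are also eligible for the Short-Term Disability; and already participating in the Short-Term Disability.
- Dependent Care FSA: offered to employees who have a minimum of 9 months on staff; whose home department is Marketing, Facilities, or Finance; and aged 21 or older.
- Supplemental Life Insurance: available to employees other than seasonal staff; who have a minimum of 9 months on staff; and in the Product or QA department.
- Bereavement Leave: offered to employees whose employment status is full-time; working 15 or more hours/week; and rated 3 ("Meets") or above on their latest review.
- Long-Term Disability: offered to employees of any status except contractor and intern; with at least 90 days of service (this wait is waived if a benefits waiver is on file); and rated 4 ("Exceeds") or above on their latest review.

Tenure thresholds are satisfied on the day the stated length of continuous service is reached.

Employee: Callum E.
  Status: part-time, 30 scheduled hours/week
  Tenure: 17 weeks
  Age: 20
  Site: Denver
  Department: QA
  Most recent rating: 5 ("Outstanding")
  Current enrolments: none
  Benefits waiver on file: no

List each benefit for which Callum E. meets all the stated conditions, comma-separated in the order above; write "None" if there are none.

Short-Term Disability — service 17 weeks < 6 months (≈180 days) ✗ → not eligible.
Adoption Assistance — no waiver, service 17 weeks ≥ 3 months (≈90 days) ✓; dept QA ✗ → not eligible.
Dependent Care FSA — service 17 weeks < 9 months (≈270 days) ✗ → not eligible.
Supplemental Life Insurance — status part-time ✓ (not excluded); service 17 weeks < 9 months (≈270 days) ✗ → not eligible.
Bereavement Leave — status part-time ✗ (requires full-time) → not eligible.
Long-Term Disability — status part-time ✓ (not excluded); no waiver, service 17 weeks ≥ 90 days ✓; rating 5 ≥ 4 ✓ → eligible.

Long-Term Disability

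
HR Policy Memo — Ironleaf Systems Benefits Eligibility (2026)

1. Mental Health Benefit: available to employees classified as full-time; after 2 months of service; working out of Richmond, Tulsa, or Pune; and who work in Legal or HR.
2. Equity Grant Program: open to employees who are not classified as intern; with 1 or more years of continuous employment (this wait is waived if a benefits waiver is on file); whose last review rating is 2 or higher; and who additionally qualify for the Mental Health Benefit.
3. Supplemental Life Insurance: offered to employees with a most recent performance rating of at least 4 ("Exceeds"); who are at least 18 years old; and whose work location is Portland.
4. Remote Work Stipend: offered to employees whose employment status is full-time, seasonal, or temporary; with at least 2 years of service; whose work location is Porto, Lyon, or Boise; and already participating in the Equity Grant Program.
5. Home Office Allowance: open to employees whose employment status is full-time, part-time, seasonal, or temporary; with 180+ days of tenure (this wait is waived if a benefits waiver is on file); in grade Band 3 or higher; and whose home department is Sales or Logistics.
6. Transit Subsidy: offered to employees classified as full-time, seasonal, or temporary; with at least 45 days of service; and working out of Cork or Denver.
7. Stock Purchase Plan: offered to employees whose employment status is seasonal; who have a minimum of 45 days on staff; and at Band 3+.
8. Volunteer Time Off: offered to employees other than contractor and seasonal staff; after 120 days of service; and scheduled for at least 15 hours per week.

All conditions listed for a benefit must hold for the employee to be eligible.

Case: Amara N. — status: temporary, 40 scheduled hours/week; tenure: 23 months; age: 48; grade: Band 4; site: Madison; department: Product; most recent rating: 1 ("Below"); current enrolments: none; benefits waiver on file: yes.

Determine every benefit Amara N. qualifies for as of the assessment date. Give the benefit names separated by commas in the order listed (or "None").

Mental Health Benefit — status temporary ✗ (requires full-time) → not eligible.
Equity Grant Program — status temporary ✓ (not excluded); benefits waiver on file ✓; rating 1 < 2 ✗ → not eligible.
Supplemental Life Insurance — rating 1 < 4 ✗ → not eligible.
Remote Work Stipend — status temporary ✓; service 23 months < 2 years (≈730 days) ✗ → not eligible.
Home Office Allowance — status temporary ✓; benefits waiver on file ✓; grade Band 4 ≥ Band 3 ✓; dept Product ✗ → not eligible.
Transit Subsidy — status temporary ✓; service 23 months ≥ 45 days ✓; site Madison ✗ (not Cork or Denver) → not eligible.
Stock Purchase Plan — status temporary ✗ (requires seasonal) → not eligible.
Volunteer Time Off — status temporary ✓ (not excluded); service 23 months ≥ 120 days ✓; 40 hrs/wk ≥ 15 ✓ → eligible.

Volunteer Time Off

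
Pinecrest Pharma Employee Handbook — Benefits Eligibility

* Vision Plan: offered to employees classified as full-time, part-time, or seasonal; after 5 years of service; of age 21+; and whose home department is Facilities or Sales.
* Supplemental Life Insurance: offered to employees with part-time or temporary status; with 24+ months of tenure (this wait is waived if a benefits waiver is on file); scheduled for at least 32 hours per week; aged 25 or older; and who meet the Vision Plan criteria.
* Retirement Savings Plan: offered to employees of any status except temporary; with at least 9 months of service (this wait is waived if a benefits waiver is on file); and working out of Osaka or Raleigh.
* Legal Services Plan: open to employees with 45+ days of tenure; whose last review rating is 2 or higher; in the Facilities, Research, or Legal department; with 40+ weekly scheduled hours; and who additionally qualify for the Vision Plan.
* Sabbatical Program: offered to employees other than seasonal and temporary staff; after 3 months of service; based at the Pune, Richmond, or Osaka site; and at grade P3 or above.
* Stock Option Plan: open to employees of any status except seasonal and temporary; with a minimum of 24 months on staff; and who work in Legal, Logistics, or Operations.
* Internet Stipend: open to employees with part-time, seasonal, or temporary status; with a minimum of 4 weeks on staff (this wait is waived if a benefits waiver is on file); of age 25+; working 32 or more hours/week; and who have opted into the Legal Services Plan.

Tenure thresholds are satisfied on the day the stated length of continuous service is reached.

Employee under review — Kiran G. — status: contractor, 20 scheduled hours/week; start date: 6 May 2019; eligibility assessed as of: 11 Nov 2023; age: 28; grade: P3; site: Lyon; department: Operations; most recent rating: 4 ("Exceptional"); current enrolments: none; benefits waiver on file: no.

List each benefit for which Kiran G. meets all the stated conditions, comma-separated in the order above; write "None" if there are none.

Stock Option Plan

Service from 6 May 2019 to 11 Nov 2023: 1650 days.
Vision Plan — status contractor ✗ (requires full-time, part-time, or seasonal) → not eligible.
Supplemental Life Insurance — status contractor ✗ (requires part-time or temporary) → not eligible.
Retirement Savings Plan — status contractor ✓ (not excluded); no waiver, service 1650 days ≥ 9 months (≈270 days) ✓; site Lyon ✗ (not Osaka or Raleigh) → not eligible.
Legal Services Plan — service 1650 days ≥ 45 days ✓; rating 4 ≥ 2 ✓; dept Operations ✗ → not eligible.
Sabbatical Program — status contractor ✓ (not excluded); service 1650 days ≥ 3 months (≈90 days) ✓; site Lyon ✗ (not Pune, Richmond, or Osaka) → not eligible.
Stock Option Plan — status contractor ✓ (not excluded); service 1650 days ≥ 24 months (≈720 days) ✓; dept Operations ✓ → eligible.
Internet Stipend — status contractor ✗ (requires part-time, seasonal, or temporary) → not eligible.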